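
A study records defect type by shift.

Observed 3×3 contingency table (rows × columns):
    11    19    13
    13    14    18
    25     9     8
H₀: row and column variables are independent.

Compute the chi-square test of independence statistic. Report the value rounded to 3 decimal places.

test statistic = 14.526

Row totals [43, 45, 42], col totals [49, 42, 39], n=130
χ² = (11−16.21)²/16.21 + (19−13.89)²/13.89 + (13−12.90)²/12.90 + (13−16.96)²/16.96 + (14−14.54)²/14.54 + (18−13.50)²/13.50 + (25−15.83)²/15.83 + (9−13.57)²/13.57 + (8−12.60)²/12.60 = 14.5260
df = 4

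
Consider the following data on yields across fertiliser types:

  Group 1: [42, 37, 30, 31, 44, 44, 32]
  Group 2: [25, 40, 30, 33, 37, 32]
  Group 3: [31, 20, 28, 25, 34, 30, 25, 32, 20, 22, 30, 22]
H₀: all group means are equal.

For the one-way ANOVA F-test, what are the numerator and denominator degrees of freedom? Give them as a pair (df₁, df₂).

degrees of freedom = [2, 22]

k = 3 groups, N = 25 total
df = (k−1, N−k) = (3−1, 25−3) = (2, 22)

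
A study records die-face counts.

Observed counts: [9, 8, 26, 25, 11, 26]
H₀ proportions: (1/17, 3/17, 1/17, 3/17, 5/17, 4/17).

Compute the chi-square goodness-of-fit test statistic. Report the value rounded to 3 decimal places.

n = 105; E_i = n·p_i = [6.18, 18.53, 6.18, 18.53, 30.88, 24.71]
χ² = (9−6.18)²/6.18 + (8−18.53)²/18.53 + (26−6.18)²/6.18 + (25−18.53)²/18.53 + (11−30.88)²/30.88 + (26−24.71)²/24.71 = 86.0260
df = 5

test statistic = 86.026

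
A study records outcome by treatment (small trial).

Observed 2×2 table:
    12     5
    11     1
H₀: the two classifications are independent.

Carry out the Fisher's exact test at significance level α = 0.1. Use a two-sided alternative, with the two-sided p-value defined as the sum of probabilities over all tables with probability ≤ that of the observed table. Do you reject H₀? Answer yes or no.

reject H₀: no

Margins: r₁=17, r₂=12, c₁=23, c₂=6, n=29
p_obs = C(17,12)·C(12,11)/C(29,23); sum pmf over tables with pmf ≤ p_obs
p-value (two-sided) = 0.35439
At α=0.1: p ≥ α → fail to reject H₀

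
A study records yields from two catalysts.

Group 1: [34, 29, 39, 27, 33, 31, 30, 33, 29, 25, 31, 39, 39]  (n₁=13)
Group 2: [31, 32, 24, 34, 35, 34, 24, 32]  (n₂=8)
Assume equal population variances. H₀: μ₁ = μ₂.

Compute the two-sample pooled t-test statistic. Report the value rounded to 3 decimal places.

x̄₁=32.231, s₁=4.567, n₁=13
x̄₂=30.750, s₂=4.367, n₂=8
s_p² = [12·4.567² + 7·4.367²]/19 = 20.2004
SE = √(s_p²·(1/13+1/8)) = 2.0196
t = (32.231−30.750)/2.0196 = 0.7332
df = 19

test statistic = 0.733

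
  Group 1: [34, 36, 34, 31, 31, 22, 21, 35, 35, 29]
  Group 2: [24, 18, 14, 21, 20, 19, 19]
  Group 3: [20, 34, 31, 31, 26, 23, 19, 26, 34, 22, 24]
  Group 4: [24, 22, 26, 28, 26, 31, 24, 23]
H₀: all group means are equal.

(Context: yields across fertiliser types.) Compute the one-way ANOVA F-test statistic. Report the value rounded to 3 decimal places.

Group means [30.80, 19.29, 26.36, 25.50], grand mean 26.028
SSB = Σnᵢ(x̄ᵢ−x̄)² = 549.398; SSW = ΣΣ(x−x̄ᵢ)² = 665.574
MSB = 549.398/3 = 183.1327; MSW = 665.574/32 = 20.7992
F = MSB/MSW = 8.8048
df = (3, 32)

test statistic = 8.805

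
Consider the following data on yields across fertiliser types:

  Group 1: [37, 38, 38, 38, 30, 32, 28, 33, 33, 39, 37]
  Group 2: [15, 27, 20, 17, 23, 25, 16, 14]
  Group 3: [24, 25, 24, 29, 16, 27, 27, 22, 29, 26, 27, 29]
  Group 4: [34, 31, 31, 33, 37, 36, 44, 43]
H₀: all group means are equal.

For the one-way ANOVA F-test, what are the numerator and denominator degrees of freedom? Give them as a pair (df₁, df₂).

k = 4 groups, N = 39 total
df = (k−1, N−k) = (4−1, 39−4) = (3, 35)

degrees of freedom = [3, 35]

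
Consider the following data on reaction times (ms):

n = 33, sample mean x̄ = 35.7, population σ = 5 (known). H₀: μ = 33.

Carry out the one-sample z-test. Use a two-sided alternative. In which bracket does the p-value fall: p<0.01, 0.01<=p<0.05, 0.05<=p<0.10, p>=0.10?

SE = σ/√n = 5/√33 = 0.8704
z = (x̄−μ₀)/SE = (35.7−33)/0.8704 = 3.1021
p-value (two-sided) = 0.00192
→ bracket: p<0.01

p-value bracket: p<0.01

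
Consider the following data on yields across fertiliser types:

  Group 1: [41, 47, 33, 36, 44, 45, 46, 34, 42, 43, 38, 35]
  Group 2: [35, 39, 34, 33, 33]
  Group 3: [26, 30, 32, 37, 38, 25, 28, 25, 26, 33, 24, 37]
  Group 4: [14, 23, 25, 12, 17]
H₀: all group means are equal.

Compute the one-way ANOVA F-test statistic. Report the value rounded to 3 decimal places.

test statistic = 25.859

Group means [40.33, 34.80, 30.08, 18.20], grand mean 32.647
SSB = Σnᵢ(x̄ᵢ−x̄)² = 1854.581; SSW = ΣΣ(x−x̄ᵢ)² = 717.183
MSB = 1854.581/3 = 618.1938; MSW = 717.183/30 = 23.9061
F = MSB/MSW = 25.8592
df = (3, 30)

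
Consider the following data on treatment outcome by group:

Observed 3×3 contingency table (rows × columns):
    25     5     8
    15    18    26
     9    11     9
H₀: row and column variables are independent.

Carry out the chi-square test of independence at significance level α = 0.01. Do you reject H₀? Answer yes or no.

reject H₀: yes

Row totals [38, 59, 29], col totals [49, 34, 43], n=126
χ² = (25−14.78)²/14.78 + (5−10.25)²/10.25 + (8−12.97)²/12.97 + (15−22.94)²/22.94 + (18−15.92)²/15.92 + (26−20.13)²/20.13 + (9−11.28)²/11.28 + (11−7.83)²/7.83 + (9−9.90)²/9.90 = 18.2264
df = 4
p-value (upper-tail) = 0.00111
At α=0.01: p < α → reject H₀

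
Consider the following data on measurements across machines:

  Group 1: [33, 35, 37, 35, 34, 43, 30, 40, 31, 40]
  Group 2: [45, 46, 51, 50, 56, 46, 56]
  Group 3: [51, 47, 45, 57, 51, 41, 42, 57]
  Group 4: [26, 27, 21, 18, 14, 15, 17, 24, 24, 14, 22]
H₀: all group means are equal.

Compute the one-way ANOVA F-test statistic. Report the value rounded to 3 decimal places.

Group means [35.80, 50.00, 48.88, 20.18], grand mean 36.694
SSB = Σnᵢ(x̄ᵢ−x̄)² = 5433.528; SSW = ΣΣ(x−x̄ᵢ)² = 788.111
MSB = 5433.528/3 = 1811.1758; MSW = 788.111/32 = 24.6285
F = MSB/MSW = 73.5399
df = (3, 32)

test statistic = 73.540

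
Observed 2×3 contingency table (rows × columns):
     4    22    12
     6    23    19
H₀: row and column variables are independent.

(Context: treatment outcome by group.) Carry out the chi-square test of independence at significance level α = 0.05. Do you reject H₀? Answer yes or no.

Row totals [38, 48], col totals [10, 45, 31], n=86
χ² = (4−4.42)²/4.42 + (22−19.88)²/19.88 + (12−13.70)²/13.70 + (6−5.58)²/5.58 + (23−25.12)²/25.12 + (19−17.30)²/17.30 = 0.8516
df = 2
p-value (upper-tail) = 0.65325
At α=0.05: p ≥ α → fail to reject H₀

reject H₀: no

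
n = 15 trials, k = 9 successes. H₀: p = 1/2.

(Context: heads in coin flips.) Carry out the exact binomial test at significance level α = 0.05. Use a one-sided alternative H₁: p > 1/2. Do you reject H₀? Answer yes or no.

Exact binomial: n=15, k=9, p₀=1/2=0.5000
P(X≥9) from Σ C(n,i)·p₀^i·(1−p₀)^(n−i)
p-value (one-sided, H₁ greater) = 0.30362
At α=0.05: p ≥ α → fail to reject H₀

reject H₀: no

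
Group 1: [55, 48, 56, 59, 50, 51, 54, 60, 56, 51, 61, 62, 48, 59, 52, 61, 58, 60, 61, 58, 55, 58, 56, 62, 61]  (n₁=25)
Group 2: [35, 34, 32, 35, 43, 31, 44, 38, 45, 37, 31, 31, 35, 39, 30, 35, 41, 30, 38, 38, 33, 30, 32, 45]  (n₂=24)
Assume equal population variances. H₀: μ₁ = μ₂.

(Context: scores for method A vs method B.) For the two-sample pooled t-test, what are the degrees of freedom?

degrees of freedom = 47

df = n₁ + n₂ − 2 = 25 + 24 − 2 = 47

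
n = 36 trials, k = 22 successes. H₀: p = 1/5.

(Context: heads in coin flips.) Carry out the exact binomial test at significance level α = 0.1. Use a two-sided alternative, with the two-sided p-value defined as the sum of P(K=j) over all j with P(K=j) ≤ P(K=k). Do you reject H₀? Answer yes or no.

reject H₀: yes

Exact binomial: n=36, k=22, p₀=1/5=0.2000
P(X=j) = C(n,j)·p₀^j·(1−p₀)^(n−j); p = Σ P(X=j) over j with P(X=j) ≤ P(X=22)
p-value (two-sided) = 0.00000
At α=0.1: p < α → reject H₀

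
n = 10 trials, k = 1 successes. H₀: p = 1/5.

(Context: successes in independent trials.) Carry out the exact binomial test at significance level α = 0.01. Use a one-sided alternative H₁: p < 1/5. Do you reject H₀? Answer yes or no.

Exact binomial: n=10, k=1, p₀=1/5=0.2000
P(X≤1) from Σ C(n,i)·p₀^i·(1−p₀)^(n−i)
p-value (one-sided, H₁ less) = 0.37581
At α=0.01: p ≥ α → fail to reject H₀

reject H₀: no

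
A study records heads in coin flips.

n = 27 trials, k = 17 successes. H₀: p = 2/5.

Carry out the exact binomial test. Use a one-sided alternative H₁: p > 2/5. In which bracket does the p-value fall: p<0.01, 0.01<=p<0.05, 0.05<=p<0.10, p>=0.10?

Exact binomial: n=27, k=17, p₀=2/5=0.4000
P(X≥17) from Σ C(n,i)·p₀^i·(1−p₀)^(n−i)
p-value (one-sided, H₁ greater) = 0.01338
→ bracket: 0.01<=p<0.05

p-value bracket: 0.01<=p<0.05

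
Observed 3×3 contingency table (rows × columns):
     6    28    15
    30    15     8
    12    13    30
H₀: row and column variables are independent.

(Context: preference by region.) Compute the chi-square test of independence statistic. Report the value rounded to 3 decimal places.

test statistic = 40.536

Row totals [49, 53, 55], col totals [48, 56, 53], n=157
χ² = (6−14.98)²/14.98 + (28−17.48)²/17.48 + (15−16.54)²/16.54 + (30−16.20)²/16.20 + (15−18.90)²/18.90 + (8−17.89)²/17.89 + (12−16.82)²/16.82 + (13−19.62)²/19.62 + (30−18.57)²/18.57 = 40.5356
df = 4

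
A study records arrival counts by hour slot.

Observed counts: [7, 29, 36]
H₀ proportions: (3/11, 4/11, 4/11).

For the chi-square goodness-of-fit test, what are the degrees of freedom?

df = k − 1 = 3 − 1 = 2

degrees of freedom = 2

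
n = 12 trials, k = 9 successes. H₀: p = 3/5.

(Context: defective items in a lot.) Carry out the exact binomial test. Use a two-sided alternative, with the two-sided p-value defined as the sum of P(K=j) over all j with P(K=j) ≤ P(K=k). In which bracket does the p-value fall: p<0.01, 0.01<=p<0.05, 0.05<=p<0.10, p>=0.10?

Exact binomial: n=12, k=9, p₀=3/5=0.6000
P(X=j) = C(n,j)·p₀^j·(1−p₀)^(n−j); p = Σ P(X=j) over j with P(X=j) ≤ P(X=9)
p-value (two-sided) = 0.38355
→ bracket: p>=0.10

p-value bracket: p>=0.10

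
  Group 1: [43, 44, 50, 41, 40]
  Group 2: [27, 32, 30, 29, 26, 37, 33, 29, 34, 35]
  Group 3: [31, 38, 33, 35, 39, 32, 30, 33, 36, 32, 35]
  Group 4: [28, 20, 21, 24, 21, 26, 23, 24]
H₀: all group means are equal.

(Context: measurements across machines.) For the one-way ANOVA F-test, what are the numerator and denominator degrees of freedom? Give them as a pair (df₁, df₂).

degrees of freedom = [3, 30]

k = 4 groups, N = 34 total
df = (k−1, N−k) = (4−1, 34−4) = (3, 30)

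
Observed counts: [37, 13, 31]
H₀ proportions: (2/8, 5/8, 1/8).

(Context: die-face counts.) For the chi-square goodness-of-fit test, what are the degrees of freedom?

df = k − 1 = 3 − 1 = 2

degrees of freedom = 2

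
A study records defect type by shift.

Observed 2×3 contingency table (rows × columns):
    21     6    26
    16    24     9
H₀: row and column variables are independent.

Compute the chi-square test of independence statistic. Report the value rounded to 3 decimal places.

Row totals [53, 49], col totals [37, 30, 35], n=102
χ² = (21−19.23)²/19.23 + (6−15.59)²/15.59 + (26−18.19)²/18.19 + (16−17.77)²/17.77 + (24−14.41)²/14.41 + (9−16.81)²/16.81 = 19.6061
df = 2

test statistic = 19.606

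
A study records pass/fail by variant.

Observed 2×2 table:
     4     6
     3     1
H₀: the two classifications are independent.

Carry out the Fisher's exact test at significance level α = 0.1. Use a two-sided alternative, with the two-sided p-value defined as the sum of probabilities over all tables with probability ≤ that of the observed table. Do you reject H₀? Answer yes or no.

reject H₀: no

Margins: r₁=10, r₂=4, c₁=7, c₂=7, n=14
p_obs = C(10,4)·C(4,3)/C(14,7); sum pmf over tables with pmf ≤ p_obs
p-value (two-sided) = 0.55944
At α=0.1: p ≥ α → fail to reject H₀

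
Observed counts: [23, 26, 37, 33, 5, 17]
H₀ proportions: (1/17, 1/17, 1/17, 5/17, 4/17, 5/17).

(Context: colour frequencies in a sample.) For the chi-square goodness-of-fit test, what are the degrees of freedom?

df = k − 1 = 6 − 1 = 5

degrees of freedom = 5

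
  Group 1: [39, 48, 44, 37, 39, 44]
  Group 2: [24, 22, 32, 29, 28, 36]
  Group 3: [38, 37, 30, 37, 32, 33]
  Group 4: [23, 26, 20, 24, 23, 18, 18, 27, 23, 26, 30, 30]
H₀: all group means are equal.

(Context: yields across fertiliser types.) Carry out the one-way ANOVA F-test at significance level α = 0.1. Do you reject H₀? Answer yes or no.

Group means [41.83, 28.50, 34.50, 24.00], grand mean 30.567
SSB = Σnᵢ(x̄ᵢ−x̄)² = 1397.533; SSW = ΣΣ(x−x̄ᵢ)² = 451.833
MSB = 1397.533/3 = 465.8444; MSW = 451.833/26 = 17.3782
F = MSB/MSW = 26.8062
df = (3, 26)
p-value (upper-tail) = 0.00000
At α=0.1: p < α → reject H₀

reject H₀: yes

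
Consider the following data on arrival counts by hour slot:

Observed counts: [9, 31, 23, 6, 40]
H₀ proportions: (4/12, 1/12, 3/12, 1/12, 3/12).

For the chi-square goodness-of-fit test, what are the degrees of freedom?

df = k − 1 = 5 − 1 = 4

degrees of freedom = 4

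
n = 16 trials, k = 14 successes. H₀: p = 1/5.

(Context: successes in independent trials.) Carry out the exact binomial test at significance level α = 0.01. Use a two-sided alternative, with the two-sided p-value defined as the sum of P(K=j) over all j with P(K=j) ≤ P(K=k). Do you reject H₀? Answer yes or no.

Exact binomial: n=16, k=14, p₀=1/5=0.2000
P(X=j) = C(n,j)·p₀^j·(1−p₀)^(n−j); p = Σ P(X=j) over j with P(X=j) ≤ P(X=14)
p-value (two-sided) = 0.00000
At α=0.01: p < α → reject H₀

reject H₀: yes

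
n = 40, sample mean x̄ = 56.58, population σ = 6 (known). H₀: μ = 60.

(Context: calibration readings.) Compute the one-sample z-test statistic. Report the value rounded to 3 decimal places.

test statistic = -3.605

SE = σ/√n = 6/√40 = 0.9487
z = (x̄−μ₀)/SE = (56.58−60)/0.9487 = -3.6050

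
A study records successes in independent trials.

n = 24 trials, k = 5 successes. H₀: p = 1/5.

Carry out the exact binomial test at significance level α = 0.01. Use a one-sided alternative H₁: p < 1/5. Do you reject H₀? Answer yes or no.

reject H₀: no

Exact binomial: n=24, k=5, p₀=1/5=0.2000
P(X≤5) from Σ C(n,i)·p₀^i·(1−p₀)^(n−i)
p-value (one-sided, H₁ less) = 0.65589
At α=0.01: p ≥ α → fail to reject H₀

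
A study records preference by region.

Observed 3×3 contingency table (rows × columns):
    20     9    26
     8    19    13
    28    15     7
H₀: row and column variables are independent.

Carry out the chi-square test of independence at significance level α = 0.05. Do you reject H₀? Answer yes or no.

Row totals [55, 40, 50], col totals [56, 43, 46], n=145
χ² = (20−21.24)²/21.24 + (9−16.31)²/16.31 + (26−17.45)²/17.45 + (8−15.45)²/15.45 + (19−11.86)²/11.86 + (13−12.69)²/12.69 + (28−19.31)²/19.31 + (15−14.83)²/14.83 + (7−15.86)²/15.86 = 24.2979
df = 4
p-value (upper-tail) = 0.00007
At α=0.05: p < α → reject H₀

reject H₀: yes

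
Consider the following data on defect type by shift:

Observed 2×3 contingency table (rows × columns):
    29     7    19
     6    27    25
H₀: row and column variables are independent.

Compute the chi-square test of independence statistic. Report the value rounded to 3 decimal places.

Row totals [55, 58], col totals [35, 34, 44], n=113
χ² = (29−17.04)²/17.04 + (7−16.55)²/16.55 + (19−21.42)²/21.42 + (6−17.96)²/17.96 + (27−17.45)²/17.45 + (25−22.58)²/22.58 = 27.6370
df = 2

test statistic = 27.637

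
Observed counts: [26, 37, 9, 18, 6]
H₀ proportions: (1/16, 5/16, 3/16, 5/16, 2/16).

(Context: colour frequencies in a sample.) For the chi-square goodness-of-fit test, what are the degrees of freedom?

degrees of freedom = 4

df = k − 1 = 5 − 1 = 4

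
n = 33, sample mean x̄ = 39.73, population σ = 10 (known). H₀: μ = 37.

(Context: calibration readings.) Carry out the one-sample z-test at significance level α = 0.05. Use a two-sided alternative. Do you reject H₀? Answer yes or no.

reject H₀: no

SE = σ/√n = 10/√33 = 1.7408
z = (x̄−μ₀)/SE = (39.73−37)/1.7408 = 1.5683
p-value (two-sided) = 0.11682
At α=0.05: p ≥ α → fail to reject H₀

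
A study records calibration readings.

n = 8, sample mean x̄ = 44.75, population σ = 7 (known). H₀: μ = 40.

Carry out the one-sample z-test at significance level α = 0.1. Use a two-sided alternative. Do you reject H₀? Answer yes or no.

SE = σ/√n = 7/√8 = 2.4749
z = (x̄−μ₀)/SE = (44.75−40)/2.4749 = 1.9193
p-value (two-sided) = 0.05495
At α=0.1: p < α → reject H₀

reject H₀: yes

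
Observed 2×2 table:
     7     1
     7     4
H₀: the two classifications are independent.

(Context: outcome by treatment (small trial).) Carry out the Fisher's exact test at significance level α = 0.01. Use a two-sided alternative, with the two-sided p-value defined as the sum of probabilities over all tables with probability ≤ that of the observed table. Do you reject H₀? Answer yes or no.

reject H₀: no

Margins: r₁=8, r₂=11, c₁=14, c₂=5, n=19
p_obs = C(8,7)·C(11,7)/C(19,14); sum pmf over tables with pmf ≤ p_obs
p-value (two-sided) = 0.33781
At α=0.01: p ≥ α → fail to reject H₀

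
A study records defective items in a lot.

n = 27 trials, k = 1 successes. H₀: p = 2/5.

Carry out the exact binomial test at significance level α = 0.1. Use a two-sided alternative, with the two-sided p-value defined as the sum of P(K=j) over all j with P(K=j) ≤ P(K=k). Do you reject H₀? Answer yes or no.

reject H₀: yes

Exact binomial: n=27, k=1, p₀=2/5=0.4000
P(X=j) = C(n,j)·p₀^j·(1−p₀)^(n−j); p = Σ P(X=j) over j with P(X=j) ≤ P(X=1)
p-value (two-sided) = 0.00003
At α=0.1: p < α → reject H₀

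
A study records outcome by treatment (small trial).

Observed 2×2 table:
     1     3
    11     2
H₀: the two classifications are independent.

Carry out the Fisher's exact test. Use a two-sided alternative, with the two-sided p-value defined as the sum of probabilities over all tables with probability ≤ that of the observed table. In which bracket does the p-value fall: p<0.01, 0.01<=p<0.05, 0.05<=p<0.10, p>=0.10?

Margins: r₁=4, r₂=13, c₁=12, c₂=5, n=17
p_obs = C(4,1)·C(13,11)/C(17,12); sum pmf over tables with pmf ≤ p_obs
p-value (two-sided) = 0.05252
→ bracket: 0.05<=p<0.10

p-value bracket: 0.05<=p<0.10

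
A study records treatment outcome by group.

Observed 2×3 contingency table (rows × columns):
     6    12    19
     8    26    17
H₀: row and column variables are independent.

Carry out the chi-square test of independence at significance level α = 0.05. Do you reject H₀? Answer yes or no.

Row totals [37, 51], col totals [14, 38, 36], n=88
χ² = (6−5.89)²/5.89 + (12−15.98)²/15.98 + (19−15.14)²/15.14 + (8−8.11)²/8.11 + (26−22.02)²/22.02 + (17−20.86)²/20.86 = 3.4139
df = 2
p-value (upper-tail) = 0.18142
At α=0.05: p ≥ α → fail to reject H₀

reject H₀: no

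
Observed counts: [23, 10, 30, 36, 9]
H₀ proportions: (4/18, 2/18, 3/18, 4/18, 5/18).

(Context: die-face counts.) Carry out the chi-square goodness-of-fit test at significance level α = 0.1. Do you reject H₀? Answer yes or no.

reject H₀: yes

n = 108; E_i = n·p_i = [24.00, 12.00, 18.00, 24.00, 30.00]
χ² = (23−24.00)²/24.00 + (10−12.00)²/12.00 + (30−18.00)²/18.00 + (36−24.00)²/24.00 + (9−30.00)²/30.00 = 29.0750
df = 4
p-value (upper-tail) = 0.00001
At α=0.1: p < α → reject H₀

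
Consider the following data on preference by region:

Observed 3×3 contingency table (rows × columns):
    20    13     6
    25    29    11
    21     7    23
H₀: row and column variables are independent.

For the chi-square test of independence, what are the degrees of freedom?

degrees of freedom = 4

df = (r−1)(c−1) = (3−1)·(3−1) = 4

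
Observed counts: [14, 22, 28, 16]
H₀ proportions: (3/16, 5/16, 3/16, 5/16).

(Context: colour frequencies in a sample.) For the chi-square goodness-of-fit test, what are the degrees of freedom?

degrees of freedom = 3

df = k − 1 = 4 − 1 = 3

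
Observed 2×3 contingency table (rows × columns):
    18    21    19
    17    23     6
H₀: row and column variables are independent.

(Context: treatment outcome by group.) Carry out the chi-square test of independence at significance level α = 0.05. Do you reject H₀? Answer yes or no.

reject H₀: no

Row totals [58, 46], col totals [35, 44, 25], n=104
χ² = (18−19.52)²/19.52 + (21−24.54)²/24.54 + (19−13.94)²/13.94 + (17−15.48)²/15.48 + (23−19.46)²/19.46 + (6−11.06)²/11.06 = 5.5690
df = 2
p-value (upper-tail) = 0.06176
At α=0.05: p ≥ α → fail to reject H₀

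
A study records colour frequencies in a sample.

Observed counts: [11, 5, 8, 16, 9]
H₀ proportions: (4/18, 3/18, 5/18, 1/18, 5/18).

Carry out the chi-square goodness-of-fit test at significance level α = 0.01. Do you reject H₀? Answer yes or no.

reject H₀: yes

n = 49; E_i = n·p_i = [10.89, 8.17, 13.61, 2.72, 13.61]
χ² = (11−10.89)²/10.89 + (5−8.17)²/8.17 + (8−13.61)²/13.61 + (16−2.72)²/2.72 + (9−13.61)²/13.61 = 69.8673
df = 4
p-value (upper-tail) = 0.00000
At α=0.01: p < α → reject H₀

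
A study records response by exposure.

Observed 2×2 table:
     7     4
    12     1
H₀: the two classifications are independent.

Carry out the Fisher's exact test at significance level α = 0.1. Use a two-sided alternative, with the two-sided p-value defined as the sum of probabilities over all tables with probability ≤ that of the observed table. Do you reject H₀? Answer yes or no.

Margins: r₁=11, r₂=13, c₁=19, c₂=5, n=24
p_obs = C(11,7)·C(13,12)/C(24,19); sum pmf over tables with pmf ≤ p_obs
p-value (two-sided) = 0.14208
At α=0.1: p ≥ α → fail to reject H₀

reject H₀: no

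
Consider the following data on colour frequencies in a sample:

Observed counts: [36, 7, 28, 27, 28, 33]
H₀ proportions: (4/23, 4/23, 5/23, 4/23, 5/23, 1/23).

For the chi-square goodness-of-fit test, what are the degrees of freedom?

degrees of freedom = 5

df = k − 1 = 6 − 1 = 5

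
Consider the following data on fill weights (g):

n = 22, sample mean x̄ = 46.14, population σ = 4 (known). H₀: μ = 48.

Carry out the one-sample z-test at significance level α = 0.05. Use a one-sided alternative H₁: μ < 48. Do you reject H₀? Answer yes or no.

SE = σ/√n = 4/√22 = 0.8528
z = (x̄−μ₀)/SE = (46.14−48)/0.8528 = -2.1810
p-value (one-sided, H₁ less) = 0.01459
At α=0.05: p < α → reject H₀

reject H₀: yes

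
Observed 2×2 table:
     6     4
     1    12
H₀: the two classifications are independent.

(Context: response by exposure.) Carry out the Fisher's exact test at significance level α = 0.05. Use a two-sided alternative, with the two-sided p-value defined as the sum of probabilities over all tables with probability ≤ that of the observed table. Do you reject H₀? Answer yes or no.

reject H₀: yes

Margins: r₁=10, r₂=13, c₁=7, c₂=16, n=23
p_obs = C(10,6)·C(13,1)/C(23,7); sum pmf over tables with pmf ≤ p_obs
p-value (two-sided) = 0.01862
At α=0.05: p < α → reject H₀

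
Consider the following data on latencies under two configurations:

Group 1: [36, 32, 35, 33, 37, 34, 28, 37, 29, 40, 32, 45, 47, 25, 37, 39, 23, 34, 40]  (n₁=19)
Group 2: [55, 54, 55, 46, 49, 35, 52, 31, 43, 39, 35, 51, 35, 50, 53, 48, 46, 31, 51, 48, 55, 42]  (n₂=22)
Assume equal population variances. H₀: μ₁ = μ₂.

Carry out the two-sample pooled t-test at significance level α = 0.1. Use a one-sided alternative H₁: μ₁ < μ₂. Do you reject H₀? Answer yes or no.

x̄₁=34.895, s₁=6.127, n₁=19
x̄₂=45.636, s₂=8.045, n₂=22
s_p² = [18·6.127² + 21·8.045²]/39 = 52.1764
SE = √(s_p²·(1/19+1/22)) = 2.2623
t = (34.895−45.636)/2.2623 = -4.7482
df = 39
p-value (one-sided, H₁ less) = 0.00001
At α=0.1: p < α → reject H₀

reject H₀: yes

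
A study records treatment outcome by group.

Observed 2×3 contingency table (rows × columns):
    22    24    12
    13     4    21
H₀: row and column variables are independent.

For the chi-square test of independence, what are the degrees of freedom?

df = (r−1)(c−1) = (2−1)·(3−1) = 2

degrees of freedom = 2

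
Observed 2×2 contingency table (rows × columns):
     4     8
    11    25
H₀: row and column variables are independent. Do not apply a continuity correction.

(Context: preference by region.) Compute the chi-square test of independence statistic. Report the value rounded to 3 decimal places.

test statistic = 0.032

Row totals [12, 36], col totals [15, 33], n=48
χ² = (4−3.75)²/3.75 + (8−8.25)²/8.25 + (11−11.25)²/11.25 + (25−24.75)²/24.75 = 0.0323
df = 1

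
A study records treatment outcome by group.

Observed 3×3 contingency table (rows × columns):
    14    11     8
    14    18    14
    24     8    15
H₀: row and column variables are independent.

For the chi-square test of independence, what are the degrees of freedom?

df = (r−1)(c−1) = (3−1)·(3−1) = 4

degrees of freedom = 4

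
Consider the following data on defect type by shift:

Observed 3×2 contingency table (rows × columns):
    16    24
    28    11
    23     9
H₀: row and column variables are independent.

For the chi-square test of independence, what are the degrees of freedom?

degrees of freedom = 2

df = (r−1)(c−1) = (3−1)·(2−1) = 2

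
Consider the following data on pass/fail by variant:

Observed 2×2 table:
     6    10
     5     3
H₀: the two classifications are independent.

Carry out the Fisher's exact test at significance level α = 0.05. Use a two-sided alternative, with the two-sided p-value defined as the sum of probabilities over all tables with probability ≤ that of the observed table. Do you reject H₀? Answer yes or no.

Margins: r₁=16, r₂=8, c₁=11, c₂=13, n=24
p_obs = C(16,6)·C(8,5)/C(24,11); sum pmf over tables with pmf ≤ p_obs
p-value (two-sided) = 0.39045
At α=0.05: p ≥ α → fail to reject H₀

reject H₀: no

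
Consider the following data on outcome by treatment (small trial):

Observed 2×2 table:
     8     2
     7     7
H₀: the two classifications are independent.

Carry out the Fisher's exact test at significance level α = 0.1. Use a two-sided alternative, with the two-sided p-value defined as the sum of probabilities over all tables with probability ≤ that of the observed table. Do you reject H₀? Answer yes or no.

Margins: r₁=10, r₂=14, c₁=15, c₂=9, n=24
p_obs = C(10,8)·C(14,7)/C(24,15); sum pmf over tables with pmf ≤ p_obs
p-value (two-sided) = 0.20992
At α=0.1: p ≥ α → fail to reject H₀

reject H₀: no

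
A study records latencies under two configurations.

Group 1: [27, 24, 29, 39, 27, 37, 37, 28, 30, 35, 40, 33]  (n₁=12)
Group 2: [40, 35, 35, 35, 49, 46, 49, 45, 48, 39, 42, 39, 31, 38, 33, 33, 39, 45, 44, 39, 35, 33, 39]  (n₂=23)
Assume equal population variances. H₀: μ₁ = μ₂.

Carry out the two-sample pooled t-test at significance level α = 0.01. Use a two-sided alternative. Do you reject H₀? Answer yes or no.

x̄₁=32.167, s₁=5.357, n₁=12
x̄₂=39.609, s₂=5.500, n₂=23
s_p² = [11·5.357² + 22·5.500²]/33 = 29.7317
SE = √(s_p²·(1/12+1/23)) = 1.9417
t = (32.167−39.609)/1.9417 = -3.8327
df = 33
p-value (two-sided) = 0.00054
At α=0.01: p < α → reject H₀

reject H₀: yes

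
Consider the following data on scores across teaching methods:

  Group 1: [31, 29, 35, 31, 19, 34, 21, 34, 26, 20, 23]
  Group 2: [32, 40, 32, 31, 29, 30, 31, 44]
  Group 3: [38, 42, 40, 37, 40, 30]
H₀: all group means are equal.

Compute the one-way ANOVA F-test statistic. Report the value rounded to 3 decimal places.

test statistic = 7.489

Group means [27.55, 33.62, 37.83], grand mean 31.960
SSB = Σnᵢ(x̄ᵢ−x̄)² = 443.524; SSW = ΣΣ(x−x̄ᵢ)² = 651.436
MSB = 443.524/2 = 221.7622; MSW = 651.436/22 = 29.6107
F = MSB/MSW = 7.4893
df = (2, 22)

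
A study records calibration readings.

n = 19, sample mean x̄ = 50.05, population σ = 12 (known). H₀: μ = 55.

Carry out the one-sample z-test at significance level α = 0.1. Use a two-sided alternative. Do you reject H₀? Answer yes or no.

SE = σ/√n = 12/√19 = 2.7530
z = (x̄−μ₀)/SE = (50.05−55)/2.7530 = -1.7980
p-value (two-sided) = 0.07217
At α=0.1: p < α → reject H₀

reject H₀: yes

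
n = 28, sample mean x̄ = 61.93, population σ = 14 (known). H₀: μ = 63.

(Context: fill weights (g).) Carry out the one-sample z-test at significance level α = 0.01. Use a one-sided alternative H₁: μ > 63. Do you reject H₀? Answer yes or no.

SE = σ/√n = 14/√28 = 2.6458
z = (x̄−μ₀)/SE = (61.93−63)/2.6458 = -0.4044
p-value (one-sided, H₁ greater) = 0.65705
At α=0.01: p ≥ α → fail to reject H₀

reject H₀: no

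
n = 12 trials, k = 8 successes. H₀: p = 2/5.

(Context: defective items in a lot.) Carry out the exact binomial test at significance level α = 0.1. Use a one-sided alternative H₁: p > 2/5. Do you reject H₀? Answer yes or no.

Exact binomial: n=12, k=8, p₀=2/5=0.4000
P(X≥8) from Σ C(n,i)·p₀^i·(1−p₀)^(n−i)
p-value (one-sided, H₁ greater) = 0.05731
At α=0.1: p < α → reject H₀

reject H₀: yes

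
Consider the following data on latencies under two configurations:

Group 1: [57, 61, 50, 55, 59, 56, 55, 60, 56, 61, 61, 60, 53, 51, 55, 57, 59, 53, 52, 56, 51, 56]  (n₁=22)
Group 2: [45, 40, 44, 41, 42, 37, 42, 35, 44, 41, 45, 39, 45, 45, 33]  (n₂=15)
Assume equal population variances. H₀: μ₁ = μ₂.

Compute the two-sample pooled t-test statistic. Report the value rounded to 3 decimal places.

test statistic = 12.345

x̄₁=56.091, s₁=3.449, n₁=22
x̄₂=41.200, s₂=3.821, n₂=15
s_p² = [21·3.449² + 14·3.821²]/35 = 12.9777
SE = √(s_p²·(1/22+1/15)) = 1.2063
t = (56.091−41.200)/1.2063 = 12.3447
df = 35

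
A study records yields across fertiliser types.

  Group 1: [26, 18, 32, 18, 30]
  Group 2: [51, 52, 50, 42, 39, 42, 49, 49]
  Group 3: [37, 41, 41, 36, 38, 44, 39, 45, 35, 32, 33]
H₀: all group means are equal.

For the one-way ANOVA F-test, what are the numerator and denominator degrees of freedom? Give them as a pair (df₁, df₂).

k = 3 groups, N = 24 total
df = (k−1, N−k) = (3−1, 24−3) = (2, 21)

degrees of freedom = [2, 21]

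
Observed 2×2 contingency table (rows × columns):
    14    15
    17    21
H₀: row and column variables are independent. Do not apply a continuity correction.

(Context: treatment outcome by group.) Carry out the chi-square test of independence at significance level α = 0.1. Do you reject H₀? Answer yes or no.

reject H₀: no

Row totals [29, 38], col totals [31, 36], n=67
χ² = (14−13.42)²/13.42 + (15−15.58)²/15.58 + (17−17.58)²/17.58 + (21−20.42)²/20.42 = 0.0829
df = 1
p-value (upper-tail) = 0.77346
At α=0.1: p ≥ α → fail to reject H₀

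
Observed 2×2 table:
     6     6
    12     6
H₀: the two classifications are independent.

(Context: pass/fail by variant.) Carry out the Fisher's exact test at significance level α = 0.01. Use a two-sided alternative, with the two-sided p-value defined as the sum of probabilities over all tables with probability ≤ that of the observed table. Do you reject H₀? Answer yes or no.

Margins: r₁=12, r₂=18, c₁=18, c₂=12, n=30
p_obs = C(12,6)·C(18,12)/C(30,18); sum pmf over tables with pmf ≤ p_obs
p-value (two-sided) = 0.45817
At α=0.01: p ≥ α → fail to reject H₀

reject H₀: no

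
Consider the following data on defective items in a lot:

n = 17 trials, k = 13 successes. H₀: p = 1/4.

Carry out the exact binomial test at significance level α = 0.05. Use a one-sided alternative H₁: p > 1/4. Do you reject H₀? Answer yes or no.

reject H₀: yes

Exact binomial: n=17, k=13, p₀=1/4=0.2500
P(X≥13) from Σ C(n,i)·p₀^i·(1−p₀)^(n−i)
p-value (one-sided, H₁ greater) = 0.00001
At α=0.05: p < α → reject H₀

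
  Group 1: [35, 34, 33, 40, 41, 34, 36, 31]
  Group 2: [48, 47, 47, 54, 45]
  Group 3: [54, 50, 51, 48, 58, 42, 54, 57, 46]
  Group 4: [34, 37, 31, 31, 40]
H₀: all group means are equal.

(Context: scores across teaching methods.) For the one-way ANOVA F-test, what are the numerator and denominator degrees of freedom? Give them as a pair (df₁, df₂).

degrees of freedom = [3, 23]

k = 4 groups, N = 27 total
df = (k−1, N−k) = (4−1, 27−4) = (3, 23)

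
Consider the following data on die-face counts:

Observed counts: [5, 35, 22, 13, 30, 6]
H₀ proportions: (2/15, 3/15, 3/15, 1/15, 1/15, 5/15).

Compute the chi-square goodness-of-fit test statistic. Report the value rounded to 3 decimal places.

test statistic = 113.104

n = 111; E_i = n·p_i = [14.80, 22.20, 22.20, 7.40, 7.40, 37.00]
χ² = (5−14.80)²/14.80 + (35−22.20)²/22.20 + (22−22.20)²/22.20 + (13−7.40)²/7.40 + (30−7.40)²/7.40 + (6−37.00)²/37.00 = 113.1036
df = 5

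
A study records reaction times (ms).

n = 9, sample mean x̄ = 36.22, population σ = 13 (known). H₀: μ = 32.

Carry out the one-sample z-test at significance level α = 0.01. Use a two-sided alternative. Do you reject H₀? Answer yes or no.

SE = σ/√n = 13/√9 = 4.3333
z = (x̄−μ₀)/SE = (36.22−32)/4.3333 = 0.9738
p-value (two-sided) = 0.33013
At α=0.01: p ≥ α → fail to reject H₀

reject H₀: no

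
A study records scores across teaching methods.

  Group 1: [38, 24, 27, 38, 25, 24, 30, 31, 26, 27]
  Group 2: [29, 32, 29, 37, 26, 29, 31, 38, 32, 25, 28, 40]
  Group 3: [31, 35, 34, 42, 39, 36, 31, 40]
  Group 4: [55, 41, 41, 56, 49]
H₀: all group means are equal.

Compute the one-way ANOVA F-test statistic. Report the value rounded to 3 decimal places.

test statistic = 17.556

Group means [29.00, 31.33, 36.00, 48.40], grand mean 34.171
SSB = Σnᵢ(x̄ᵢ−x̄)² = 1403.105; SSW = ΣΣ(x−x̄ᵢ)² = 825.867
MSB = 1403.105/3 = 467.7016; MSW = 825.867/31 = 26.6409
F = MSB/MSW = 17.5558
df = (3, 31)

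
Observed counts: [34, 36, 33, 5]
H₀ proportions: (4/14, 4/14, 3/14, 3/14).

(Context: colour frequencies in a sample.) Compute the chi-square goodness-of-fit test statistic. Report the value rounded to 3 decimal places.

n = 108; E_i = n·p_i = [30.86, 30.86, 23.14, 23.14]
χ² = (34−30.86)²/30.86 + (36−30.86)²/30.86 + (33−23.14)²/23.14 + (5−23.14)²/23.14 = 19.5988
df = 3

test statistic = 19.599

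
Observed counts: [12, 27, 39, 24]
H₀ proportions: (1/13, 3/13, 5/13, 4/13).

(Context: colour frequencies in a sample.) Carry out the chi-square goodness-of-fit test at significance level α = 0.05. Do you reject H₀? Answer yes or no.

n = 102; E_i = n·p_i = [7.85, 23.54, 39.23, 31.38]
χ² = (12−7.85)²/7.85 + (27−23.54)²/23.54 + (39−39.23)²/39.23 + (24−31.38)²/31.38 = 4.4471
df = 3
p-value (upper-tail) = 0.21706
At α=0.05: p ≥ α → fail to reject H₀

reject H₀: no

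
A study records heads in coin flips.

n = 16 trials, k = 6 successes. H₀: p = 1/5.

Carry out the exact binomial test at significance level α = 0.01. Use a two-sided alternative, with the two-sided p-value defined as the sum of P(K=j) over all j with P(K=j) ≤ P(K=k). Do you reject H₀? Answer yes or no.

reject H₀: no

Exact binomial: n=16, k=6, p₀=1/5=0.2000
P(X=j) = C(n,j)·p₀^j·(1−p₀)^(n−j); p = Σ P(X=j) over j with P(X=j) ≤ P(X=6)
p-value (two-sided) = 0.10984
At α=0.01: p ≥ α → fail to reject H₀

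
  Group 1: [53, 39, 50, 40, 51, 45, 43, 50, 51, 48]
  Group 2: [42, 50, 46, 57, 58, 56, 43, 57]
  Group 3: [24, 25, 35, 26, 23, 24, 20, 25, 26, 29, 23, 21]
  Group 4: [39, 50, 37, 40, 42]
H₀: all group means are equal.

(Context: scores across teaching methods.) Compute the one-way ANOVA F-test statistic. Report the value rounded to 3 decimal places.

test statistic = 53.254

Group means [47.00, 51.12, 25.08, 41.60], grand mean 39.657
SSB = Σnᵢ(x̄ᵢ−x̄)² = 4158.894; SSW = ΣΣ(x−x̄ᵢ)² = 806.992
MSB = 4158.894/3 = 1386.2980; MSW = 806.992/31 = 26.0320
F = MSB/MSW = 53.2536
df = (3, 31)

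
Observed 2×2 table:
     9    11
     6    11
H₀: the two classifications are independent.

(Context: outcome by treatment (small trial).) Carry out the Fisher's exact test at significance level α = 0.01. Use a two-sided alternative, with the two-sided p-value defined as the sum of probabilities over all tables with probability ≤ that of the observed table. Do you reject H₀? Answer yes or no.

reject H₀: no

Margins: r₁=20, r₂=17, c₁=15, c₂=22, n=37
p_obs = C(20,9)·C(17,6)/C(37,15); sum pmf over tables with pmf ≤ p_obs
p-value (two-sided) = 0.73838
At α=0.01: p ≥ α → fail to reject H₀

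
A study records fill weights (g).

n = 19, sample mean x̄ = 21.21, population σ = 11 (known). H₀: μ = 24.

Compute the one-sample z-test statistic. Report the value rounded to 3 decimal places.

SE = σ/√n = 11/√19 = 2.5236
z = (x̄−μ₀)/SE = (21.21−24)/2.5236 = -1.1056

test statistic = -1.106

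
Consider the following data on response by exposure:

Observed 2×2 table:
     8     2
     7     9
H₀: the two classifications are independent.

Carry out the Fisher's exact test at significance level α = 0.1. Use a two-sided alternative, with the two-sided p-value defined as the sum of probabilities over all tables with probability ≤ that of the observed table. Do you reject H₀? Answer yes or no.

reject H₀: no

Margins: r₁=10, r₂=16, c₁=15, c₂=11, n=26
p_obs = C(10,8)·C(16,7)/C(26,15); sum pmf over tables with pmf ≤ p_obs
p-value (two-sided) = 0.10925
At α=0.1: p ≥ α → fail to reject H₀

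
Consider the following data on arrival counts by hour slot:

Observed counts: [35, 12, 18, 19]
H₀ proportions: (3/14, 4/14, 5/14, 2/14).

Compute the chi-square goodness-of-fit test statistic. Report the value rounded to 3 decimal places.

test statistic = 30.939

n = 84; E_i = n·p_i = [18.00, 24.00, 30.00, 12.00]
χ² = (35−18.00)²/18.00 + (12−24.00)²/24.00 + (18−30.00)²/30.00 + (19−12.00)²/12.00 = 30.9389
df = 3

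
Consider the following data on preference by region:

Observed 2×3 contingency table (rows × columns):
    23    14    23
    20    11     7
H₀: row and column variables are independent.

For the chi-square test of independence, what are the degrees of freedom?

df = (r−1)(c−1) = (2−1)·(3−1) = 2

degrees of freedom = 2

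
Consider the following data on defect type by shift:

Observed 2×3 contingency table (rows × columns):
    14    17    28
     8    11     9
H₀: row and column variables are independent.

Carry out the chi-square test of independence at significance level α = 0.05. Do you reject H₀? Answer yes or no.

reject H₀: no

Row totals [59, 28], col totals [22, 28, 37], n=87
χ² = (14−14.92)²/14.92 + (17−18.99)²/18.99 + (28−25.09)²/25.09 + (8−7.08)²/7.08 + (11−9.01)²/9.01 + (9−11.91)²/11.91 = 1.8703
df = 2
p-value (upper-tail) = 0.39252
At α=0.05: p ≥ α → fail to reject H₀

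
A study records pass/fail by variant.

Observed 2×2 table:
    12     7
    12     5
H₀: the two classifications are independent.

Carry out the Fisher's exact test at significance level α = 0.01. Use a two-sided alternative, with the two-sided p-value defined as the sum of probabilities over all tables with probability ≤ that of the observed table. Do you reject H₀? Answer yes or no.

Margins: r₁=19, r₂=17, c₁=24, c₂=12, n=36
p_obs = C(19,12)·C(17,12)/C(36,24); sum pmf over tables with pmf ≤ p_obs
p-value (two-sided) = 0.73173
At α=0.01: p ≥ α → fail to reject H₀

reject H₀: no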